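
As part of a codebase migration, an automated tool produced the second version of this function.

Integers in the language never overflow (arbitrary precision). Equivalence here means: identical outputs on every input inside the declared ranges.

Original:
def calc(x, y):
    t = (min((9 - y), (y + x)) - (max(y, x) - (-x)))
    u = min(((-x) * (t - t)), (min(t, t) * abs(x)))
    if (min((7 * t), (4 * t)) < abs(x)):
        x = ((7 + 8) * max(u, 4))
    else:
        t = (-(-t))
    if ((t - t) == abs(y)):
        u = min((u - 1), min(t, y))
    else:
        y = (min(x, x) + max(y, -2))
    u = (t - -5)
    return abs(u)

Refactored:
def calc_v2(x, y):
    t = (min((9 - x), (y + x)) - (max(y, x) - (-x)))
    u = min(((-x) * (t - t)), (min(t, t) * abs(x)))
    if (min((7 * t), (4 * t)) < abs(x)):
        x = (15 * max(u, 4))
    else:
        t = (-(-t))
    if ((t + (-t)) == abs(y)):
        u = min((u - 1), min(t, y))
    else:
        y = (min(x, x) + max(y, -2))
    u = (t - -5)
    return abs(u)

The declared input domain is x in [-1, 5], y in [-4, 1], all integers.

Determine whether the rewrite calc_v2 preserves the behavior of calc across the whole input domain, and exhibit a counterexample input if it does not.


These are not equivalent — on x=5, y=0 the outputs split (0 vs 1).
calc: t=-5, then u=-25, then (min((7 * t), (4 * t)) < abs(x)) is true, then x=60, then ((t - t) == abs(y)) is true, then u=-26, then u=0, then returns 0
calc_v2: t=-6, then u=-30, then (min((7 * t), (4 * t)) < abs(x)) is true, then x=60, then ((t + (-t)) == abs(y)) is true, then u=-31, then u=-1, then returns 1
verdict: not equivalent; witness: x=5, y=0


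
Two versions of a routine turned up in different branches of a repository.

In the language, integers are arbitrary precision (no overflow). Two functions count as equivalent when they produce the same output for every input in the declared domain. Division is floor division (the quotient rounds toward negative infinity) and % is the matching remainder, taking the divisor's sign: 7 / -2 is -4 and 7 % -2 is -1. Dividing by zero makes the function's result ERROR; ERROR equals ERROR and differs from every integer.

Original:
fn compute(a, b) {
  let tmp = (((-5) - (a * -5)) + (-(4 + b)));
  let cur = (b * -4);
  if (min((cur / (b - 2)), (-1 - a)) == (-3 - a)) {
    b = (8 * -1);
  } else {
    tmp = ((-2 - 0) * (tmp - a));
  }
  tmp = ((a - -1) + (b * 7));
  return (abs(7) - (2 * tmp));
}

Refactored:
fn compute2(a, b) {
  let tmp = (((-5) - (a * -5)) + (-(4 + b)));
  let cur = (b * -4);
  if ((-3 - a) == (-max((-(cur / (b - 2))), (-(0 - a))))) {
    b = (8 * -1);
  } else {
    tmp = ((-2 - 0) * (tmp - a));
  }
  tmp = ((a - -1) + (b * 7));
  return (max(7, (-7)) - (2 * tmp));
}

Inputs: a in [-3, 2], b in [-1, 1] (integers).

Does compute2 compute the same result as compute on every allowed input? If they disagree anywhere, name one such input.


Equivalent. The suspicious edit (`-1` became `0`) never changes the result for any input inside the declared domain.
Sweeping the whole domain (18 inputs) finds no disagreement.
One worked example (a=0, b=-1) — compute: tmp = -8; cur = 4; (min((cur / (b - 2)), (-1 - a)) == (-3 - a)) -> false; tmp = 16; tmp = -6; return 19; compute2: tmp = -8; cur = 4; ((-3 - a) == (-max((-(cur / (b - 2))), (-(0 - a))))) -> false; tmp = 16; tmp = -6; return 19; agreement on 19.
verdict: equivalent


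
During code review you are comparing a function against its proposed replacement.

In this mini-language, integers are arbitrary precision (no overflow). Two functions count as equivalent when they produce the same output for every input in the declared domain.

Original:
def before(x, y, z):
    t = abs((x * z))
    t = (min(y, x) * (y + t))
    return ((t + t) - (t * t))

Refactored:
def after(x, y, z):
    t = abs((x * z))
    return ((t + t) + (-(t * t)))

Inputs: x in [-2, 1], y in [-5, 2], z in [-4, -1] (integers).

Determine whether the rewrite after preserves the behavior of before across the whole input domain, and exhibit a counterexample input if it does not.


Try x=-2, y=-5, z=-4.
before: t=8, then t=-15, then returns -255
after: t=8, then returns -48
-255 and -48 differ, so these are not the same function on this domain.
verdict: not equivalent; witness: x=-2, y=-5, z=-4


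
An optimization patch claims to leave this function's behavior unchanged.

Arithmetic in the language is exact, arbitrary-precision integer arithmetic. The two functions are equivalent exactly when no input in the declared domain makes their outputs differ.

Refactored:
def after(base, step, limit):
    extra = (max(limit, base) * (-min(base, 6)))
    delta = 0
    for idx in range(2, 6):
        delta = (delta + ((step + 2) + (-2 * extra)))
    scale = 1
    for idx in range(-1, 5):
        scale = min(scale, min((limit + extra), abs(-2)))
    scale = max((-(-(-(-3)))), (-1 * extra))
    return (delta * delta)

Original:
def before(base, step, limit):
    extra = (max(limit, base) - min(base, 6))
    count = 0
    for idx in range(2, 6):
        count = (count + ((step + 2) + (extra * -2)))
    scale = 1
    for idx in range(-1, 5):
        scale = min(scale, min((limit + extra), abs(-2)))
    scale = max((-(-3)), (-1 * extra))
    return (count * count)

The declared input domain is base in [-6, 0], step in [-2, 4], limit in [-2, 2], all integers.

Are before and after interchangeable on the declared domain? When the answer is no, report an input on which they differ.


Try base=-6, step=-2, limit=-2.
before: extra=4, then count=0, then (idx=2), then count=-8, then (idx=3), then count=-16, then (idx=4), then count=-24, then (idx=5), then count=-32, then scale=1, then (idx=-1), then scale=1, then (idx=0), then scale=1, then (idx=1), then scale=1, then (idx=2), then scale=1, then (idx=3), then scale=1, then (idx=4), then scale=1, then scale=3, then returns 1024
after: extra=-12, then delta=0, then (idx=2), then delta=24, then (idx=3), then delta=48, then (idx=4), then delta=72, then (idx=5), then delta=96, then scale=1, then (idx=-1), then scale=-14, then (idx=0), then scale=-14, then (idx=1), then scale=-14, then (idx=2), then scale=-14, then (idx=3), then scale=-14, then (idx=4), then scale=-14, then scale=12, then returns 9216
1024 vs 9216 — the two versions disagree here.
verdict: not equivalent; witness: base=-6, step=-2, limit=-2


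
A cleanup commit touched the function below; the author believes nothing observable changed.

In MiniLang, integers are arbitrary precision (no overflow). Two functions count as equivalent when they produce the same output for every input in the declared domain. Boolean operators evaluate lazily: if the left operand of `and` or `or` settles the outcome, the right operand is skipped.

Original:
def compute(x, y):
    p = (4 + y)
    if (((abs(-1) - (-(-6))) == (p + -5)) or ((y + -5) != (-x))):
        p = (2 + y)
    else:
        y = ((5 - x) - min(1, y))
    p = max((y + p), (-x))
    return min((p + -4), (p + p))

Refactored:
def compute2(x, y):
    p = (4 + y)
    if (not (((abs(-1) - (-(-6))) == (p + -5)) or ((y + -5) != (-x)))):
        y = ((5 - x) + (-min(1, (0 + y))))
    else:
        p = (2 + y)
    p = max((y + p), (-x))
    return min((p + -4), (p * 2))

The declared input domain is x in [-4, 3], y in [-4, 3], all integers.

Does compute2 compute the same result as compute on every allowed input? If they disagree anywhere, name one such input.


The two versions differ — the changes include constant usage differs; and boolean connective usage differs; and arithmetic usage differs.
One worked example (x=-1, y=-1) — compute: p = 3; (((abs(-1) - (-(-6))) == (p + -5)) or ((y + -5) != (-x))) -> true; p = 1; p = 1; return -3; compute2: p = 3; (not (((abs(-1) - (-(-6))) == (p + -5)) or ((y + -5) != (-x)))) -> false; p = 1; p = 1; return -3; agreement on -3.
An exhaustive pass over the 64 declared inputs shows identical outputs.
verdict: equivalent


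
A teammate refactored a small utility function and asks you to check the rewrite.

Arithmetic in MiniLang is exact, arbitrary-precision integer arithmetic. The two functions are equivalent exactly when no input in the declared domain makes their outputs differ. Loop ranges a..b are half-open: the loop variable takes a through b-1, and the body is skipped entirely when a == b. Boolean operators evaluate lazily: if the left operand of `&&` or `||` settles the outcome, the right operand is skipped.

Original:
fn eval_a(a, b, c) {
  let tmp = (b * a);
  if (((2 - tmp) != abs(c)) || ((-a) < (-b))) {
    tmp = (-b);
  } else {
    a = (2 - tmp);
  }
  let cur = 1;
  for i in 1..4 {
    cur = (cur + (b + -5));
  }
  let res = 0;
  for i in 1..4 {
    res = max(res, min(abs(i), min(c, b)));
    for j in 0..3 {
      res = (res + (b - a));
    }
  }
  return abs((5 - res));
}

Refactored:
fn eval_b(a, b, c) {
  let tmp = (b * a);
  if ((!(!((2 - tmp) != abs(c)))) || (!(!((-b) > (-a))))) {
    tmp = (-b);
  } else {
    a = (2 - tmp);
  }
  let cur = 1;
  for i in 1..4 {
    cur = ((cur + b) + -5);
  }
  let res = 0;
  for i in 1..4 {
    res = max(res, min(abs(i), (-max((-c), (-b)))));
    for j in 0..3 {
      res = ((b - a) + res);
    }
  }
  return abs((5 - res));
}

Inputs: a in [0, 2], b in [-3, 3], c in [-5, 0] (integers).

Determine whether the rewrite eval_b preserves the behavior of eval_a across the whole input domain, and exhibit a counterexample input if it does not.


Changes here: boolean connective usage differs, and min/max/abs usage differs, and comparison usage differs; the full 126-point sweep finds no disagreement.
verdict: equivalent


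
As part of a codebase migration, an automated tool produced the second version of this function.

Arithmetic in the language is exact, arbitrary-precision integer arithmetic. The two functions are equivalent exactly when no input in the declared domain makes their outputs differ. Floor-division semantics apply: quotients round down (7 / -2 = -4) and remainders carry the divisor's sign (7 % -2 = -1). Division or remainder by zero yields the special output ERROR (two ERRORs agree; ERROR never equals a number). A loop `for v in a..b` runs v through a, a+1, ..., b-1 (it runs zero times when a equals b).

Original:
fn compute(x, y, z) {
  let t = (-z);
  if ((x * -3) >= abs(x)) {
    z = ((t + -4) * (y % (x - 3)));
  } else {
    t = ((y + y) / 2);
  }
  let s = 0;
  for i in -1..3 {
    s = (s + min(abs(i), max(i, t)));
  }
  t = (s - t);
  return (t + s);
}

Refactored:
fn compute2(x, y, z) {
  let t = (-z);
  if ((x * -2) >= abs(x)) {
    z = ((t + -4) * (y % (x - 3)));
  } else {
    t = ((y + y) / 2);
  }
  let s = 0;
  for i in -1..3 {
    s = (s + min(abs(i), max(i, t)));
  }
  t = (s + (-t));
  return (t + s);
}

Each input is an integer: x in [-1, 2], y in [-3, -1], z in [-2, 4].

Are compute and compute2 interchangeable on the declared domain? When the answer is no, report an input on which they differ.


Equivalent. The one real change (`-3` became `-2`) has no effect anywhere in the declared ranges.
Checked all 84 inputs in the declared domain: the outputs agree on every one.
Spot check at x=0, y=-2, z=3 — compute: t=-3, then ((x * -3) >= abs(x)) is true, then z=14, then s=0, then (i=-1), then s=-1, then (i=0), then s=-1, then (i=1), then s=0, then (i=2), then s=2, then t=5, then returns 7. compute2: t=-3, then ((x * -2) >= abs(x)) is true, then z=14, then s=0, then (i=-1), then s=-1, then (i=0), then s=-1, then (i=1), then s=0, then (i=2), then s=2, then t=5, then returns 7. Both give 7.
verdict: equivalent


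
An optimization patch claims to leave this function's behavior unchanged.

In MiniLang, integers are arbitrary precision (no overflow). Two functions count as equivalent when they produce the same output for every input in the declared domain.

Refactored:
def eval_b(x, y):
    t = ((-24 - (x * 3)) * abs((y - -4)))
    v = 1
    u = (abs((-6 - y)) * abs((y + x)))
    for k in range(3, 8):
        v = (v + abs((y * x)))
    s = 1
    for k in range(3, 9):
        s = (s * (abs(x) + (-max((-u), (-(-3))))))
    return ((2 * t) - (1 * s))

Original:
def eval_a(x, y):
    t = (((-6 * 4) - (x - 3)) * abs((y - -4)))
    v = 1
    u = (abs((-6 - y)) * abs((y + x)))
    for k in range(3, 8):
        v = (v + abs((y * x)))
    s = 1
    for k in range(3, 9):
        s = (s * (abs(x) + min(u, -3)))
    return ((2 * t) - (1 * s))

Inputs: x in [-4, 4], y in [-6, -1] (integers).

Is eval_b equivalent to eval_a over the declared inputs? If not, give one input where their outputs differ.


Run the pair on x=-4, y=-6.
eval_a: t := -34 | v := 1 | u := 0 | iter k=3: | v := 25 | iter k=4: | v := 49 | iter k=5: | v := 73 | iter k=6: | v := 97 | iter k=7: | v := 121 | s := 1 | iter k=3: | s := 1 | iter k=4: | s := 1 | iter k=5: | s := 1 | iter k=6: | s := 1 | iter k=7: | s := 1 | iter k=8: | s := 1 | result -69
eval_b: t := -24 | v := 1 | u := 0 | iter k=3: | v := 25 | iter k=4: | v := 49 | iter k=5: | v := 73 | iter k=6: | v := 97 | iter k=7: | v := 121 | s := 1 | iter k=3: | s := 1 | iter k=4: | s := 1 | iter k=5: | s := 1 | iter k=6: | s := 1 | iter k=7: | s := 1 | iter k=8: | s := 1 | result -49
-69 and -49 differ, so these are not the same function on this domain.
verdict: not equivalent; witness: x=-4, y=-6


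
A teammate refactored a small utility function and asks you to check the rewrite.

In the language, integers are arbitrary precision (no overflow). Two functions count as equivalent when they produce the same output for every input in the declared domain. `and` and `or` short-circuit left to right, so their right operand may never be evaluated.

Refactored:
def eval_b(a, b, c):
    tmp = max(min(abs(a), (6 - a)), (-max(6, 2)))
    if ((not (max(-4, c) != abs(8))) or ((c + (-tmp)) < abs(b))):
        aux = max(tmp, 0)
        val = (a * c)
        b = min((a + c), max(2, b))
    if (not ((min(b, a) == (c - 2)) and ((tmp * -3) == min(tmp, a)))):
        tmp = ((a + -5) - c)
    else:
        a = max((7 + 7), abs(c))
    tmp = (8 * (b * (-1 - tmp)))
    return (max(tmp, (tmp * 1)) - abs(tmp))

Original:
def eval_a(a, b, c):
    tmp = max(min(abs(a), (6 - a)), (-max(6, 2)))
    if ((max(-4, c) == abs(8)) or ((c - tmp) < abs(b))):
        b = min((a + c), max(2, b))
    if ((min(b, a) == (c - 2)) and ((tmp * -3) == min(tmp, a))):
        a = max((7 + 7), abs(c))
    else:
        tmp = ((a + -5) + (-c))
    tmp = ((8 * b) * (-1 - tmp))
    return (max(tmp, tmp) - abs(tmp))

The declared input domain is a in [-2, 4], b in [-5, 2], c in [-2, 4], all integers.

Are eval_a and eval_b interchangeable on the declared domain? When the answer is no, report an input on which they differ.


Comparing the listings, the differences include: statement counts differ, plus arithmetic usage differs, plus boolean connective usage differs, plus comparison usage differs, plus min/max/abs usage differs, plus constant usage differs, plus local variable names differ.
Spot check at a=3, b=1, c=2 — eval_a: tmp=3, then ((max(-4, c) == abs(8)) or ((c - tmp) < abs(b))) is true, then b=2, then ((min(b, a) == (c - 2)) and ((tmp * -3) == min(tmp, a))) is false, then tmp=-4, then tmp=48, then returns 0. eval_b: tmp=3, then ((not (max(-4, c) != abs(8))) or ((c + (-tmp)) < abs(b))) is true, then aux=3, then val=6, then b=2, then (not ((min(b, a) == (c - 2)) and ((tmp * -3) == min(tmp, a)))) is true, then tmp=-4, then tmp=48, then returns 0. Both give 0.
An exhaustive pass over the 392 declared inputs shows identical outputs.
verdict: equivalent


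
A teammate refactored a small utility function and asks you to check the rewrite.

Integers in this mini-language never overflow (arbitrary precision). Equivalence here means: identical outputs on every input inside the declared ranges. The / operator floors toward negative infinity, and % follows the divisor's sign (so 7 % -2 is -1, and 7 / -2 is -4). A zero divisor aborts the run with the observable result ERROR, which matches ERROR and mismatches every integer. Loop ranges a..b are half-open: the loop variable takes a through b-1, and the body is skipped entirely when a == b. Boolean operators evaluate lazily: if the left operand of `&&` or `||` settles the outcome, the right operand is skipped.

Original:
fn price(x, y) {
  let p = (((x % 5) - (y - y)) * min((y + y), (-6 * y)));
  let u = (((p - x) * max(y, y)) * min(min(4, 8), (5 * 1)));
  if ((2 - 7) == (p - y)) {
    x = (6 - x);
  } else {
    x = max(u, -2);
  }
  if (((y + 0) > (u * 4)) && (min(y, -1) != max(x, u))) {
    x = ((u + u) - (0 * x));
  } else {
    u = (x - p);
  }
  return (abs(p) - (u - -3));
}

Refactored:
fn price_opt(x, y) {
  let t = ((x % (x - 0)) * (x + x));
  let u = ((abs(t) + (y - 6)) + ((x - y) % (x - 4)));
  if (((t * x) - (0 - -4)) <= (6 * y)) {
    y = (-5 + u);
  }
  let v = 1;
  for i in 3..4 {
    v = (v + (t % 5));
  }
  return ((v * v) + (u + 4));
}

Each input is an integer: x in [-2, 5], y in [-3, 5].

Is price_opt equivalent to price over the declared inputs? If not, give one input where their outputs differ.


The rewrite breaks on x=-2, y=-3, where the results are -195 and -9.
price: p = -18; u = 192; ((2 - 7) == (p - y)) -> false; x = 192; (((y + 0) > (u * 4)) && (min(y, -1) != max(x, u))) -> false; u = 210; return -195
price_opt: t = 0; u = -14; (((t * x) - (0 - -4)) <= (6 * y)) -> false; v = 1; [i=3]; v = 1; return -9
verdict: not equivalent; witness: x=-2, y=-3


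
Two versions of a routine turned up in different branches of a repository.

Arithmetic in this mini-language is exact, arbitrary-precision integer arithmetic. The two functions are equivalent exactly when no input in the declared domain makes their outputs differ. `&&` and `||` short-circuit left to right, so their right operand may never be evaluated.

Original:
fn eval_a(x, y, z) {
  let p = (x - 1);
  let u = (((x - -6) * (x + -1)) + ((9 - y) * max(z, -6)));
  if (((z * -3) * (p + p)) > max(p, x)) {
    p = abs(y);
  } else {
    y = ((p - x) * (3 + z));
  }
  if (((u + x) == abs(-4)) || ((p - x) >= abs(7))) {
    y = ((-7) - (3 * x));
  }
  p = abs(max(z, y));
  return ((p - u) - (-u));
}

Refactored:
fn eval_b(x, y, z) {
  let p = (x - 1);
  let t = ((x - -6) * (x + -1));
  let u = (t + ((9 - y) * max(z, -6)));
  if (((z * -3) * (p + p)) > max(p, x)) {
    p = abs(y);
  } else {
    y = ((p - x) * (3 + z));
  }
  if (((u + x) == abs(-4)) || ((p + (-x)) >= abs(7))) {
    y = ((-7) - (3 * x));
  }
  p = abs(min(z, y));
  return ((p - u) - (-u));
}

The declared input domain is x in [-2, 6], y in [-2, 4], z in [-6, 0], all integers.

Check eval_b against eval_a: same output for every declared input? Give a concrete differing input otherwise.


At x=-2, y=-2, z=-6: eval_a gives 3, eval_b gives 6.
verdict: not equivalent; witness: x=-2, y=-2, z=-6


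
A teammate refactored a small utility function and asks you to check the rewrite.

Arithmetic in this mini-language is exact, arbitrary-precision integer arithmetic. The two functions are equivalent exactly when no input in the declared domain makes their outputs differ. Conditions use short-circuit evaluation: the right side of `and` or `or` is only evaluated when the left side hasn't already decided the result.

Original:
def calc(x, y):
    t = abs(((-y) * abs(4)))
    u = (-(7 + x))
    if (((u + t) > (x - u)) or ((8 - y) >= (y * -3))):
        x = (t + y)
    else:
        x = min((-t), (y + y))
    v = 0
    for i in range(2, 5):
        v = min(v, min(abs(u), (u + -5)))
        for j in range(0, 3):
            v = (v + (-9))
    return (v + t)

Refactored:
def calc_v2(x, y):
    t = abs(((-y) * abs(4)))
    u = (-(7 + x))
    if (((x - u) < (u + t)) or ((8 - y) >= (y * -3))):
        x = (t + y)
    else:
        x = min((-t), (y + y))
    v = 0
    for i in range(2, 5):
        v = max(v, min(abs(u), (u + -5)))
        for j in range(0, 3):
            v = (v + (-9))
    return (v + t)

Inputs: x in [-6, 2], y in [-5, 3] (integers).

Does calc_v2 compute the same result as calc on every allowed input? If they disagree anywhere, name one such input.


Consider the input x=-6, y=-5.
calc: t=20, then u=-1, then (((u + t) > (x - u)) or ((8 - y) >= (y * -3))) is true, then x=15, then v=0, then (i=2), then v=-6, then (j=0), then v=-15, then (j=1), then v=-24, then (j=2), then v=-33, then (i=3), then v=-33, then (j=0), then v=-42, then (j=1), then v=-51, then (j=2), then v=-60, then (i=4), then v=-60, then (j=0), then v=-69, then (j=1), then v=-78, then (j=2), then v=-87, then returns -67
calc_v2: t=20, then u=-1, then (((x - u) < (u + t)) or ((8 - y) >= (y * -3))) is true, then x=15, then v=0, then (i=2), then v=0, then (j=0), then v=-9, then (j=1), then v=-18, then (j=2), then v=-27, then (i=3), then v=-6, then (j=0), then v=-15, then (j=1), then v=-24, then (j=2), then v=-33, then (i=4), then v=-6, then (j=0), then v=-15, then (j=1), then v=-24, then (j=2), then v=-33, then returns -13
-67 and -13 differ, so these are not the same function on this domain.
verdict: not equivalent; witness: x=-6, y=-5


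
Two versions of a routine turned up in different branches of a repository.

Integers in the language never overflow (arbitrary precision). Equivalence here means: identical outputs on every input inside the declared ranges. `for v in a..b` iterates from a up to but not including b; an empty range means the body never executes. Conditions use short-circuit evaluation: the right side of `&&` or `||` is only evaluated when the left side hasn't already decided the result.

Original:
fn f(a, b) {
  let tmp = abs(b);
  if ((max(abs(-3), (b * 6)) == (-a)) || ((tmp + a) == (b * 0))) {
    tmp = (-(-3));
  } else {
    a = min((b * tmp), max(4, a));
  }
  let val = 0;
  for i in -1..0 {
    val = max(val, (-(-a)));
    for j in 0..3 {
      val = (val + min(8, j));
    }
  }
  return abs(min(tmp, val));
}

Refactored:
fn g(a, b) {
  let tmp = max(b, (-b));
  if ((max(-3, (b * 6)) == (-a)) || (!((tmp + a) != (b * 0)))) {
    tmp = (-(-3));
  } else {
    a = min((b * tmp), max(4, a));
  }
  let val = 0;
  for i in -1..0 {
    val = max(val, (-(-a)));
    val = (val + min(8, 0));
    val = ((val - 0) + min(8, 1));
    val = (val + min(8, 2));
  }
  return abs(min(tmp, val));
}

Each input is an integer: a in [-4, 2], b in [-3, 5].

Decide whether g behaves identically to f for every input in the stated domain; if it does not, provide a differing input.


Run the pair on a=-3, b=-2.
f: tmp becomes 2; next ((max(abs(-3), (b * 6)) == (-a)) || ((tmp + a) == (b * 0))) evaluates to true; next tmp becomes 3; next val becomes 0; next at i=-1:; next val becomes 0; next at j=0:; next val becomes 0; next at j=1:; next val becomes 1; next at j=2:; next val becomes 3; next final value 3
g: tmp becomes 2; next ((max(-3, (b * 6)) == (-a)) || (!((tmp + a) != (b * 0)))) evaluates to false; next a becomes -4; next val becomes 0; next at i=-1:; next val becomes 0; next val becomes 0; next val becomes 1; next val becomes 3; next final value 2
3 against 2: the behavior changed.
verdict: not equivalent; witness: a=-3, b=-2


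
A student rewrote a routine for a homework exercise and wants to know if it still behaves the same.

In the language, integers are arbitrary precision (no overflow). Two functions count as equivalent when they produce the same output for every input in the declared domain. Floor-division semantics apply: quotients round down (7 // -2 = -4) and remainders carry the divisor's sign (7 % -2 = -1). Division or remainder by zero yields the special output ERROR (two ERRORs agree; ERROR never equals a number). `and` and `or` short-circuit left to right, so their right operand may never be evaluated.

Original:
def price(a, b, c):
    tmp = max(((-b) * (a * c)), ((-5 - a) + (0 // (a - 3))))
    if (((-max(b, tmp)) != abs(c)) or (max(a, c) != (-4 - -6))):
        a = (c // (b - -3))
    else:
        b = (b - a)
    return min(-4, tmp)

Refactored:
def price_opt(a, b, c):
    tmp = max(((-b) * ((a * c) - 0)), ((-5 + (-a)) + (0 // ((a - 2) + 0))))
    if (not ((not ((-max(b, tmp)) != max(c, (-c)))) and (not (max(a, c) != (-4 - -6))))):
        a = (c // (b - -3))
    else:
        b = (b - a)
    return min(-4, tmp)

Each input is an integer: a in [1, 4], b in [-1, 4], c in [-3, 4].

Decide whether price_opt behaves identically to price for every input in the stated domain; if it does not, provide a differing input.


The rewrite breaks on a=2, b=-1, c=-3, where the results are -6 and ERROR.
price: tmp := -6 | (((-max(b, tmp)) != abs(c)) or (max(a, c) != (-4 - -6))): true | a := -2 | result -6
price_opt: divide-by-zero, output ERROR
verdict: not equivalent; witness: a=2, b=-1, c=-3


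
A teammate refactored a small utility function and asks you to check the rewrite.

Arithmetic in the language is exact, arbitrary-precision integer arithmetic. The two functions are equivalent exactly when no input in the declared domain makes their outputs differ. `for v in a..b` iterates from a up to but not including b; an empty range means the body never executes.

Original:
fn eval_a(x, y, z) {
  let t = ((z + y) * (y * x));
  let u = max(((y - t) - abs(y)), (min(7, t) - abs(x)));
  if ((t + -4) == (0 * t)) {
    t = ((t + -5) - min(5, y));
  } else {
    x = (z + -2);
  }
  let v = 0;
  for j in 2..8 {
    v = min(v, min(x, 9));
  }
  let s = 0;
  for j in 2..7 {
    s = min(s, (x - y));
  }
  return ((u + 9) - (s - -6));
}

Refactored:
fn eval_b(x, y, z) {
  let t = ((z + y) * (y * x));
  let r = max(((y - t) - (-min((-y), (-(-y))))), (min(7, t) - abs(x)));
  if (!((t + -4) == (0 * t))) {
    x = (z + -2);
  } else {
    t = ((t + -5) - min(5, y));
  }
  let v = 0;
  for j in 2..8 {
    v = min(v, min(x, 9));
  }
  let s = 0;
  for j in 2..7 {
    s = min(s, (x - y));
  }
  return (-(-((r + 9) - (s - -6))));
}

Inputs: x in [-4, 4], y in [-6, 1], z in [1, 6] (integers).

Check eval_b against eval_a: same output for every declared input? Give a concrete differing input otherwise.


Comparing the listings, the differences include: local variable names differ, plus min/max/abs usage differs, plus boolean connective usage differs.
One worked example (x=-1, y=-4, z=3) — eval_a: t=-4, then u=-4, then ((t + -4) == (0 * t)) is false, then x=1, then v=0, then (j=2), then v=0, then (j=3), then v=0, then (j=4), then v=0, then (j=5), then v=0, then (j=6), then v=0, then (j=7), then v=0, then s=0, then (j=2), then s=0, then (j=3), then s=0, then (j=4), then s=0, then (j=5), then s=0, then (j=6), then s=0, then returns -1; eval_b: t=-4, then r=-4, then (!((t + -4) == (0 * t))) is true, then x=1, then v=0, then (j=2), then v=0, then (j=3), then v=0, then (j=4), then v=0, then (j=5), then v=0, then (j=6), then v=0, then (j=7), then v=0, then s=0, then (j=2), then s=0, then (j=3), then s=0, then (j=4), then s=0, then (j=5), then s=0, then (j=6), then s=0, then returns -1; agreement on -1.
Every one of the 432 inputs gives matching results.
verdict: equivalent


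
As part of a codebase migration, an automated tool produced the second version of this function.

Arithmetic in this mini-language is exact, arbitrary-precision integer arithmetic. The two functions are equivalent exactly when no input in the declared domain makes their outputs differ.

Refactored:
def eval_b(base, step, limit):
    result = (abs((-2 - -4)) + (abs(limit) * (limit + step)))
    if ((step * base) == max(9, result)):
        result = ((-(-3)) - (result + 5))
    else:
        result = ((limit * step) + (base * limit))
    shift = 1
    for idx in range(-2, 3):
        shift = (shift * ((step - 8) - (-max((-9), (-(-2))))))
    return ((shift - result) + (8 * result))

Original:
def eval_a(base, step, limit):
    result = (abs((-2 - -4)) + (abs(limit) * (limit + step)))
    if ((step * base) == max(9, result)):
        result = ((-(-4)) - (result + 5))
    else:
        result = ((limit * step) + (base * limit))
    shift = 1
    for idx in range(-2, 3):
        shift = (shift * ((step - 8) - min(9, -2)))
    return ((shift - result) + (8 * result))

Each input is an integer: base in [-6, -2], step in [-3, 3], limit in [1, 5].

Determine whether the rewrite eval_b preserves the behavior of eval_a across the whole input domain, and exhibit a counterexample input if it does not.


There is a counterexample at base=-5, step=-2, limit=4: -32845 on one side, -32852 on the other.
eval_a: result = 10; ((step * base) == max(9, result)) -> true; result = -11; shift = 1; [idx=-2]; shift = -8; [idx=-1]; shift = 64; [idx=0]; shift = -512; [idx=1]; shift = 4096; [idx=2]; shift = -32768; return -32845
eval_b: result = 10; ((step * base) == max(9, result)) -> true; result = -12; shift = 1; [idx=-2]; shift = -8; [idx=-1]; shift = 64; [idx=0]; shift = -512; [idx=1]; shift = 4096; [idx=2]; shift = -32768; return -32852
verdict: not equivalent; witness: base=-5, step=-2, limit=4


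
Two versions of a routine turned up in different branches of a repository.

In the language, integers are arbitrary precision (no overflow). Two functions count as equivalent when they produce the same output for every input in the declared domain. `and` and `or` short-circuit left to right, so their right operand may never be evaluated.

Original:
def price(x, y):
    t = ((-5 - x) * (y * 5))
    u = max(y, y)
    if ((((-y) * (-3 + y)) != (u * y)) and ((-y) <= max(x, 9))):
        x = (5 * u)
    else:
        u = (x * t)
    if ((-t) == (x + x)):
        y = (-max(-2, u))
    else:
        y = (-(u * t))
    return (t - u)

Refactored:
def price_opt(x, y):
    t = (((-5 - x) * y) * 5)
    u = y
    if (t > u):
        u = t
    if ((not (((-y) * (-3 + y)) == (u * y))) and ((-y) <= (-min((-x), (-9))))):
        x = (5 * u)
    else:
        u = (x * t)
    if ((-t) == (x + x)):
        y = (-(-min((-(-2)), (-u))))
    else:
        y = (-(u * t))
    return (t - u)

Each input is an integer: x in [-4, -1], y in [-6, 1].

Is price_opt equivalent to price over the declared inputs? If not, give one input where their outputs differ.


Evaluate both at x=-4, y=-6.
price: t = 30; u = -6; ((((-y) * (-3 + y)) != (u * y)) and ((-y) <= max(x, 9))) -> true; x = -30; ((-t) == (x + x)) -> false; y = 180; return 36
price_opt: t = 30; u = -6; (t > u) -> true; u = 30; ((not (((-y) * (-3 + y)) == (u * y))) and ((-y) <= (-min((-x), (-9))))) -> true; x = 150; ((-t) == (x + x)) -> false; y = -900; return 0
36 and 0 differ, so these are not the same function on this domain.
verdict: not equivalent; witness: x=-4, y=-6


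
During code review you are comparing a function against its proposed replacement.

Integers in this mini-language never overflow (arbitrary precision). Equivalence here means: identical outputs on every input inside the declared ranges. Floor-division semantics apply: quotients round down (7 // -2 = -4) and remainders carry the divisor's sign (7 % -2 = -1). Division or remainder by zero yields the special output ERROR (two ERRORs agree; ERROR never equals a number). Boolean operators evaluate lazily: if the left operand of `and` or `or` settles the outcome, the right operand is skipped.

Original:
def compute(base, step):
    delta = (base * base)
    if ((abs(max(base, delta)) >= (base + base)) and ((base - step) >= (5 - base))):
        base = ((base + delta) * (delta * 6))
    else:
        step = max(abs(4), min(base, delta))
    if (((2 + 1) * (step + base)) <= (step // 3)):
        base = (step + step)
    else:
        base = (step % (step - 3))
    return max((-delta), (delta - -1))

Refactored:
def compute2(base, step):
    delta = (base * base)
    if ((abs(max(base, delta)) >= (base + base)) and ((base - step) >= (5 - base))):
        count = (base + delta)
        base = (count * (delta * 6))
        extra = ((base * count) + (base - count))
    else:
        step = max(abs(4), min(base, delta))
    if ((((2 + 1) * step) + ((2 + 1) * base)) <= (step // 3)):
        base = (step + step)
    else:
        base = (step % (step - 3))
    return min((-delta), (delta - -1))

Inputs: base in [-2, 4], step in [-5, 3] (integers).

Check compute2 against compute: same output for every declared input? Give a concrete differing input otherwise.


Evaluate both at base=-2, step=-5.
compute: delta becomes 4; next ((abs(max(base, delta)) >= (base + base)) and ((base - step) >= (5 - base))) evaluates to false; next step becomes 4; next (((2 + 1) * (step + base)) <= (step // 3)) evaluates to false; next base becomes 0; next final value 5
compute2: delta becomes 4; next ((abs(max(base, delta)) >= (base + base)) and ((base - step) >= (5 - base))) evaluates to false; next step becomes 4; next ((((2 + 1) * step) + ((2 + 1) * base)) <= (step // 3)) evaluates to false; next base becomes 0; next final value -4
5 against -4: the behavior changed.
verdict: not equivalent; witness: base=-2, step=-5


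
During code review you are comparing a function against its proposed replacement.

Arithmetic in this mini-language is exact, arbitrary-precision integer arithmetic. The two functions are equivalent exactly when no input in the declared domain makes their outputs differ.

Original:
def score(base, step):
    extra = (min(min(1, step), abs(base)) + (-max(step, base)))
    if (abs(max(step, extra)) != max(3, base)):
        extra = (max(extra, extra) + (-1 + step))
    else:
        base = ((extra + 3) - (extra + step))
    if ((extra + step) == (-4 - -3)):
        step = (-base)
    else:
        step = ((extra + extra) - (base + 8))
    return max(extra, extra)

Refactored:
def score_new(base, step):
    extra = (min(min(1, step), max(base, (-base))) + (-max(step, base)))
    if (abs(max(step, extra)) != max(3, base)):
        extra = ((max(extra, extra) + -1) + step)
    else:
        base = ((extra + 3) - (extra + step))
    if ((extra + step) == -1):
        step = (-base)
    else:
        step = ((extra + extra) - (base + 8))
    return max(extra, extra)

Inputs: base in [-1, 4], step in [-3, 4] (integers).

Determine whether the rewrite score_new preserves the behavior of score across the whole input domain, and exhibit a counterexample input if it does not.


Behavior is preserved: although constant usage differs, plus arithmetic usage differs, plus min/max/abs usage differs, the outputs never diverge.
As a probe, take base=-1, step=-2: score runs extra=-1, then (abs(max(step, extra)) != max(3, base)) is true, then extra=-4, then ((extra + step) == (-4 - -3)) is false, then step=-15, then returns -4; score_new runs extra=-1, then (abs(max(step, extra)) != max(3, base)) is true, then extra=-4, then ((extra + step) == -1) is false, then step=-15, then returns -4; both end at -4.
Sweeping the whole domain (48 inputs) finds no disagreement.
verdict: equivalent


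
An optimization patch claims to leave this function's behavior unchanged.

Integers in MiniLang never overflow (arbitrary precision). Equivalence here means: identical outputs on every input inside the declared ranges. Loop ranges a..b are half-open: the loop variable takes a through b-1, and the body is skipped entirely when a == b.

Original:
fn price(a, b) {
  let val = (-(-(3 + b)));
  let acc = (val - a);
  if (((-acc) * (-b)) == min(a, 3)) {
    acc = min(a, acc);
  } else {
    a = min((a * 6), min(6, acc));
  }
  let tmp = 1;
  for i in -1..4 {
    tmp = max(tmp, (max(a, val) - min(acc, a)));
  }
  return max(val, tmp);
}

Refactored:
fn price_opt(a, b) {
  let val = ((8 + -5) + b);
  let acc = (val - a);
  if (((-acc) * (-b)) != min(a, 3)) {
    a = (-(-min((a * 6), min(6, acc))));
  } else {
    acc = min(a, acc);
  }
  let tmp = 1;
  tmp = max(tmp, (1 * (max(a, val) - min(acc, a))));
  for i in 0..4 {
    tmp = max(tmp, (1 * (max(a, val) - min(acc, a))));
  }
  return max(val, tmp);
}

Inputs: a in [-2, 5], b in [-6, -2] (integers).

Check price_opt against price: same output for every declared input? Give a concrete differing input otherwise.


Behavior is preserved: although statement counts differ, min/max/abs usage differs, comparison usage differs, constant usage differs, arithmetic usage differs, loop structure differs, the outputs never diverge.
Spot check at a=-2, b=-4 — price: val=-1, then acc=1, then (((-acc) * (-b)) == min(a, 3)) is false, then a=-12, then tmp=1, then (i=-1), then tmp=11, then (i=0), then tmp=11, then (i=1), then tmp=11, then (i=2), then tmp=11, then (i=3), then tmp=11, then returns 11. price_opt: val=-1, then acc=1, then (((-acc) * (-b)) != min(a, 3)) is true, then a=-12, then tmp=1, then tmp=11, then (i=0), then tmp=11, then (i=1), then tmp=11, then (i=2), then tmp=11, then (i=3), then tmp=11, then returns 11. Both give 11.
Checked all 40 inputs in the declared domain: the outputs agree on every one.
verdict: equivalent


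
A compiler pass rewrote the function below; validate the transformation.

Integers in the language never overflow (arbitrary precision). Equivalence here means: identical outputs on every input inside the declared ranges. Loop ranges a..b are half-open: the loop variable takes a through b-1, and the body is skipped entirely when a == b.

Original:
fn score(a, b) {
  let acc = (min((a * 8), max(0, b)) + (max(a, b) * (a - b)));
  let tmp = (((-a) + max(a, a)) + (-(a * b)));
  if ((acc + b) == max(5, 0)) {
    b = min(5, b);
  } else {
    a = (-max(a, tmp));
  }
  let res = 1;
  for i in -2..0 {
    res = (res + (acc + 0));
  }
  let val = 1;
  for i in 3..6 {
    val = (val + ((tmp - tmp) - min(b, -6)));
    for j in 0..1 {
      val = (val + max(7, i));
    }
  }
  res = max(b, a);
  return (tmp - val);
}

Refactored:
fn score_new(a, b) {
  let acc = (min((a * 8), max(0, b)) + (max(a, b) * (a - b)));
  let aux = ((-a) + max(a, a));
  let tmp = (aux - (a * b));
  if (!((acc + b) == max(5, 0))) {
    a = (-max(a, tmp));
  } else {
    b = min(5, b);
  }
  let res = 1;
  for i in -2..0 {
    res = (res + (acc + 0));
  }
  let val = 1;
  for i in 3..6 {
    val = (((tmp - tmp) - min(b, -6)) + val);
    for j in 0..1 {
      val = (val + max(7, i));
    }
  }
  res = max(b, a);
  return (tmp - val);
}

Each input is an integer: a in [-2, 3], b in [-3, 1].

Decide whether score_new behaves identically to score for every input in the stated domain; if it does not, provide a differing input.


Equivalent — the differences include statement counts differ; and boolean connective usage differs; and arithmetic usage differs; and local variable names differ, yet no declared input distinguishes the two.
Tracing a=-2, b=-2: score: acc=-16, then tmp=-4, then ((acc + b) == max(5, 0)) is false, then a=2, then res=1, then (i=-2), then res=-15, then (i=-1), then res=-31, then val=1, then (i=3), then val=7, then (j=0), then val=14, then (i=4), then val=20, then (j=0), then val=27, then (i=5), then val=33, then (j=0), then val=40, then res=2, then returns -44 | score_new: acc=-16, then aux=0, then tmp=-4, then (!((acc + b) == max(5, 0))) is true, then a=2, then res=1, then (i=-2), then res=-15, then (i=-1), then res=-31, then val=1, then (i=3), then val=7, then (j=0), then val=14, then (i=4), then val=20, then (j=0), then val=27, then (i=5), then val=33, then (j=0), then val=40, then res=2, then returns -44 — matching result -44.
Checked all 30 inputs in the declared domain: the outputs agree on every one.
verdict: equivalent


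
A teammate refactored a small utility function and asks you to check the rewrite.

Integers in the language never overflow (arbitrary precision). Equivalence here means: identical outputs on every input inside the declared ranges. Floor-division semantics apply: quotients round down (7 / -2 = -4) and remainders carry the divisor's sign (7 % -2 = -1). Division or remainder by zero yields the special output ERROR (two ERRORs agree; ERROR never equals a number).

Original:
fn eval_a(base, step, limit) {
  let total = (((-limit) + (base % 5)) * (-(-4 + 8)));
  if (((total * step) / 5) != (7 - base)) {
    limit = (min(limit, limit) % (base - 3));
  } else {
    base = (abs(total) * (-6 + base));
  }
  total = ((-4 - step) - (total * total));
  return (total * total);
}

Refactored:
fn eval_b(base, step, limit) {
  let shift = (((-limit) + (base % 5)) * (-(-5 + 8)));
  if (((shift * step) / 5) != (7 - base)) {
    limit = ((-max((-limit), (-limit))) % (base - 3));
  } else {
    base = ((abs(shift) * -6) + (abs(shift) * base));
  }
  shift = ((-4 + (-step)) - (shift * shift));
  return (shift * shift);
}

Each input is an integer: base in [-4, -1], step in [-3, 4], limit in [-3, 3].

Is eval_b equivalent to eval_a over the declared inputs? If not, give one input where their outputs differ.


The rewrite breaks on base=-4, step=-3, limit=-3, where the results are 66049 and 21025.
eval_a: total=-16, then (((total * step) / 5) != (7 - base)) is true, then limit=-3, then total=-257, then returns 66049
eval_b: shift=-12, then (((shift * step) / 5) != (7 - base)) is true, then limit=-3, then shift=-145, then returns 21025
verdict: not equivalent; witness: base=-4, step=-3, limit=-3
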